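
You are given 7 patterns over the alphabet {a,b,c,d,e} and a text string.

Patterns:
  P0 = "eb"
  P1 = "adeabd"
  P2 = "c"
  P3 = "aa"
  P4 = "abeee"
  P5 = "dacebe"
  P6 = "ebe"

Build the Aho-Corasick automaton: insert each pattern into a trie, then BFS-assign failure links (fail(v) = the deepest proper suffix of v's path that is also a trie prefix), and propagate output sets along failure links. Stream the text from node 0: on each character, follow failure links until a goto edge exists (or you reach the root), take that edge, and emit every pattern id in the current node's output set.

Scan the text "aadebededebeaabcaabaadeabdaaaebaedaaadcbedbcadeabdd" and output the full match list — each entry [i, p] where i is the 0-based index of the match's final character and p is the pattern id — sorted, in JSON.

Build:
Trie (insert patterns):
  0='ε' goto a→3 c→9 d→15 e→1
  1='e' goto b→2
  2='eb' goto e→21  [P0 ends]
  3='a' goto a→10 b→11 d→4
  4='ad' goto e→5
  5='ade' goto a→6
  6='adea' goto b→7
  7='adeab' goto d→8
  8='adeabd' goto ·  [P1 ends]
  9='c' goto ·  [P2 ends]
  10='aa' goto ·  [P3 ends]
  11='ab' goto e→12
  12='abe' goto e→13
  13='abee' goto e→14
  14='abeee' goto ·  [P4 ends]
  15='d' goto a→16
  16='da' goto c→17
  17='dac' goto e→18
  18='dace' goto b→19
  19='daceb' goto e→20
  20='dacebe' goto ·  [P5 ends]
  21='ebe' goto ·  [P6 ends]

BFS fail/out derivation:
  fail(1) 'e': from fail(0)=0 chase 'e': 0 ⇒ 0;  out=∅∪out(0)=∅
  fail(3) 'a': from fail(0)=0 chase 'a': 0 ⇒ 0;  out=∅∪out(0)=∅
  fail(9) 'c': from fail(0)=0 chase 'c': 0 ⇒ 0;  out={2}∪out(0)={2}
  fail(15) 'd': from fail(0)=0 chase 'd': 0 ⇒ 0;  out=∅∪out(0)=∅
  fail(2) 'eb': from fail(1)=0 chase 'b': 0 ⇒ 0;  out={0}∪out(0)={0}
  fail(4) 'ad': from fail(3)=0 chase 'd': 0 ⇒ 15;  out=∅∪out(15)=∅
  fail(10) 'aa': from fail(3)=0 chase 'a': 0 ⇒ 3;  out={3}∪out(3)={3}
  fail(11) 'ab': from fail(3)=0 chase 'b': 0 ⇒ 0;  out=∅∪out(0)=∅
  fail(16) 'da': from fail(15)=0 chase 'a': 0 ⇒ 3;  out=∅∪out(3)=∅
  fail(5) 'ade': from fail(4)=15 chase 'e': 15→0 ⇒ 1;  out=∅∪out(1)=∅
  fail(12) 'abe': from fail(11)=0 chase 'e': 0 ⇒ 1;  out=∅∪out(1)=∅
  fail(17) 'dac': from fail(16)=3 chase 'c': 3→0 ⇒ 9;  out=∅∪out(9)={2}
  fail(21) 'ebe': from fail(2)=0 chase 'e': 0 ⇒ 1;  out={6}∪out(1)={6}
  fail(6) 'adea': from fail(5)=1 chase 'a': 1→0 ⇒ 3;  out=∅∪out(3)=∅
  fail(13) 'abee': from fail(12)=1 chase 'e': 1→0 ⇒ 1;  out=∅∪out(1)=∅
  fail(18) 'dace': from fail(17)=9 chase 'e': 9→0 ⇒ 1;  out=∅∪out(1)=∅
  fail(7) 'adeab': from fail(6)=3 chase 'b': 3 ⇒ 11;  out=∅∪out(11)=∅
  fail(14) 'abeee': from fail(13)=1 chase 'e': 1→0 ⇒ 1;  out={4}∪out(1)={4}
  fail(19) 'daceb': from fail(18)=1 chase 'b': 1 ⇒ 2;  out=∅∪out(2)={0}
  fail(8) 'adeabd': from fail(7)=11 chase 'd': 11→0 ⇒ 15;  out={1}∪out(15)={1}
  fail(20) 'dacebe': from fail(19)=2 chase 'e': 2 ⇒ 21;  out={5}∪out(21)={5,6}

Text stream:
pos 0 'a': at 3
pos 1 'a': at 10  → match P3@[0:1]
pos 2 'd': at 4 ·f
pos 3 'e': at 5
pos 4 'b': at 2 ·f  → match P0@[3:4]
pos 5 'e': at 21  → match P6@[3:5]
pos 6 'd': at 15 ·f
pos 7 'e': at 1 ·f
pos 8 'd': at 15 ·f
pos 9 'e': at 1 ·f
pos 10 'b': at 2  → match P0@[9:10]
pos 11 'e': at 21  → match P6@[9:11]
pos 12 'a': at 3 ·f
pos 13 'a': at 10  → match P3@[12:13]
pos 14 'b': at 11 ·f
pos 15 'c': at 9 ·f  → match P2@[15:15]
pos 16 'a': at 3 ·f
pos 17 'a': at 10  → match P3@[16:17]
pos 18 'b': at 11 ·f
pos 19 'a': at 3 ·f
pos 20 'a': at 10  → match P3@[19:20]
pos 21 'd': at 4 ·f
pos 22 'e': at 5
pos 23 'a': at 6
pos 24 'b': at 7
pos 25 'd': at 8  → match P1@[20:25]
pos 26 'a': at 16 ·f
pos 27 'a': at 10 ·f  → match P3@[26:27]
pos 28 'a': at 10 ·f  → match P3@[27:28]
pos 29 'e': at 1 ·f
pos 30 'b': at 2  → match P0@[29:30]
pos 31 'a': at 3 ·f
pos 32 'e': at 1 ·f
pos 33 'd': at 15 ·f
pos 34 'a': at 16
pos 35 'a': at 10 ·f  → match P3@[34:35]
pos 36 'a': at 10 ·f  → match P3@[35:36]
pos 37 'd': at 4 ·f
pos 38 'c': at 9 ·f  → match P2@[38:38]
pos 39 'b': at 0 ·f
pos 40 'e': at 1
pos 41 'd': at 15 ·f
pos 42 'b': at 0 ·f
pos 43 'c': at 9  → match P2@[43:43]
pos 44 'a': at 3 ·f
pos 45 'd': at 4
pos 46 'e': at 5
pos 47 'a': at 6
pos 48 'b': at 7
pos 49 'd': at 8  → match P1@[44:49]
pos 50 'd': at 15 ·f

Result: [[1,3],[4,0],[5,6],[10,0],[11,6],[13,3],[15,2],[17,3],[20,3],[25,1],[27,3],[28,3],[30,0],[35,3],[36,3],[38,2],[43,2],[49,1]]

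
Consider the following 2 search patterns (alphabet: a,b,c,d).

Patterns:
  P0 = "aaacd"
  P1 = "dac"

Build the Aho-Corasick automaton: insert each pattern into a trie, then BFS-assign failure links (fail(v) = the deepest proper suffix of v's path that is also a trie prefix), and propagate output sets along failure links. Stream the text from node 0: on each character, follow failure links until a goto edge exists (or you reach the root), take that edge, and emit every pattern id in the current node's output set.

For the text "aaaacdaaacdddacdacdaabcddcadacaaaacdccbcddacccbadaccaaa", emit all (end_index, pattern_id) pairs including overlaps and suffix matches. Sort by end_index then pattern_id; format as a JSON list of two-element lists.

Build automaton:
Trie (insert patterns):
  0='ε' goto a→1 d→6
  1='a' goto a→2
  2='aa' goto a→3
  3='aaa' goto c→4
  4='aaac' goto d→5
  5='aaacd' goto ·  ←P0
  6='d' goto a→7
  7='da' goto c→8
  8='dac' goto ·  ←P1

Failure links (BFS by depth):
  fail(1) 'a': from fail(0)=0 chase 'a': 0 ⇒ 0;  out=∅∪out(0)=∅
  fail(6) 'd': from fail(0)=0 chase 'd': 0 ⇒ 0;  out=∅∪out(0)=∅
  fail(2) 'aa': from fail(1)=0 chase 'a': 0 ⇒ 1;  out=∅∪out(1)=∅
  fail(7) 'da': from fail(6)=0 chase 'a': 0 ⇒ 1;  out=∅∪out(1)=∅
  fail(3) 'aaa': from fail(2)=1 chase 'a': 1 ⇒ 2;  out=∅∪out(2)=∅
  fail(8) 'dac': from fail(7)=1 chase 'c': 1→0 ⇒ 0;  out={1}∪out(0)={1}
  fail(4) 'aaac': from fail(3)=2 chase 'c': 2→1→0 ⇒ 0;  out=∅∪out(0)=∅
  fail(5) 'aaacd': from fail(4)=0 chase 'd': 0 ⇒ 6;  out={0}∪out(6)={0}

Run:
pos 0 'a': at 1
pos 1 'a': at 2
pos 2 'a': at 3
pos 3 'a': at 3 ·f
pos 4 'c': at 4
pos 5 'd': at 5  emit P0@[1:5]
pos 6 'a': at 7 ·f
pos 7 'a': at 2 ·f
pos 8 'a': at 3
pos 9 'c': at 4
pos 10 'd': at 5  emit P0@[6:10]
pos 11 'd': at 6 ·f
pos 12 'd': at 6 ·f
pos 13 'a': at 7
pos 14 'c': at 8  emit P1@[12:14]
pos 15 'd': at 6 ·f
pos 16 'a': at 7
pos 17 'c': at 8  emit P1@[15:17]
pos 18 'd': at 6 ·f
pos 19 'a': at 7
pos 20 'a': at 2 ·f
pos 21 'b': at 0 ·f
pos 22 'c': at 0
pos 23 'd': at 6
pos 24 'd': at 6 ·f
pos 25 'c': at 0 ·f
pos 26 'a': at 1
pos 27 'd': at 6 ·f
pos 28 'a': at 7
pos 29 'c': at 8  emit P1@[27:29]
pos 30 'a': at 1 ·f
pos 31 'a': at 2
pos 32 'a': at 3
pos 33 'a': at 3 ·f
pos 34 'c': at 4
pos 35 'd': at 5  emit P0@[31:35]
pos 36 'c': at 0 ·f
pos 37 'c': at 0
pos 38 'b': at 0
pos 39 'c': at 0
pos 40 'd': at 6
pos 41 'd': at 6 ·f
pos 42 'a': at 7
pos 43 'c': at 8  emit P1@[41:43]
pos 44 'c': at 0 ·f
pos 45 'c': at 0
pos 46 'b': at 0
pos 47 'a': at 1
pos 48 'd': at 6 ·f
pos 49 'a': at 7
pos 50 'c': at 8  emit P1@[48:50]
pos 51 'c': at 0 ·f
pos 52 'a': at 1
pos 53 'a': at 2
pos 54 'a': at 3

All matches (sorted): [[5,0],[10,0],[14,1],[17,1],[29,1],[35,0],[43,1],[50,1]]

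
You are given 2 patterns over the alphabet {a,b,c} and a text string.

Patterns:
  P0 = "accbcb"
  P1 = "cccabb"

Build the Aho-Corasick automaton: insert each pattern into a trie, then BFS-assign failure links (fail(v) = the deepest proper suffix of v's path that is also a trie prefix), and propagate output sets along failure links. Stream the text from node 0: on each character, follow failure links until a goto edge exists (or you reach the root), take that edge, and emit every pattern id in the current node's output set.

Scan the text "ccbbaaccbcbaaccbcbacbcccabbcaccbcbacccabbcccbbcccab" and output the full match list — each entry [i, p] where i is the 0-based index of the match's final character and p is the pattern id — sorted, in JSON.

Construct AC machine:
Trie (insert patterns):
  n0 'ε': a→1 c→7
  n1 'a': c→2
  n2 'ac': c→3
  n3 'acc': b→4
  n4 'accb': c→5
  n5 'accbc': b→6
  n6 'accbcb': ·  [P0 ends]
  n7 'c': c→8
  n8 'cc': c→9
  n9 'ccc': a→10
  n10 'ccca': b→11
  n11 'cccab': b→12
  n12 'cccabb': ·  [P1 ends]

BFS fail/out derivation:
  n1('a'): parent n0 fail=0; on 'a' 0 → fail=0;  out ∅∪∅=∅
  n7('c'): parent n0 fail=0; on 'c' 0 → fail=0;  out ∅∪∅=∅
  n2('ac'): parent n1 fail=0; on 'c' 0 → fail=7;  out ∅∪∅=∅
  n8('cc'): parent n7 fail=0; on 'c' 0 → fail=7;  out ∅∪∅=∅
  n3('acc'): parent n2 fail=7; on 'c' 7 → fail=8;  out ∅∪∅=∅
  n9('ccc'): parent n8 fail=7; on 'c' 7 → fail=8;  out ∅∪∅=∅
  n4('accb'): parent n3 fail=8; on 'b' 8→7→0 → fail=0;  out ∅∪∅=∅
  n10('ccca'): parent n9 fail=8; on 'a' 8→7→0 → fail=1;  out ∅∪∅=∅
  n5('accbc'): parent n4 fail=0; on 'c' 0 → fail=7;  out ∅∪∅=∅
  n11('cccab'): parent n10 fail=1; on 'b' 1→0 → fail=0;  out ∅∪∅=∅
  n6('accbcb'): parent n5 fail=7; on 'b' 7→0 → fail=0;  out {0}∪∅={0}
  n12('cccabb'): parent n11 fail=0; on 'b' 0 → fail=0;  out {1}∪∅={1}

Text stream:
pos 0 'c': at 7
pos 1 'c': at 8
pos 2 'b': at 0 ·f
pos 3 'b': at 0
pos 4 'a': at 1
pos 5 'a': at 1 ·f
pos 6 'c': at 2
pos 7 'c': at 3
pos 8 'b': at 4
pos 9 'c': at 5
pos 10 'b': at 6  → match P0@[5:10]
pos 11 'a': at 1 ·f
pos 12 'a': at 1 ·f
pos 13 'c': at 2
pos 14 'c': at 3
pos 15 'b': at 4
pos 16 'c': at 5
pos 17 'b': at 6  → match P0@[12:17]
pos 18 'a': at 1 ·f
pos 19 'c': at 2
pos 20 'b': at 0 ·f
pos 21 'c': at 7
pos 22 'c': at 8
pos 23 'c': at 9
pos 24 'a': at 10
pos 25 'b': at 11
pos 26 'b': at 12  → match P1@[21:26]
pos 27 'c': at 7 ·f
pos 28 'a': at 1 ·f
pos 29 'c': at 2
pos 30 'c': at 3
pos 31 'b': at 4
pos 32 'c': at 5
pos 33 'b': at 6  → match P0@[28:33]
pos 34 'a': at 1 ·f
pos 35 'c': at 2
pos 36 'c': at 3
pos 37 'c': at 9 ·f
pos 38 'a': at 10
pos 39 'b': at 11
pos 40 'b': at 12  → match P1@[35:40]
pos 41 'c': at 7 ·f
pos 42 'c': at 8
pos 43 'c': at 9
pos 44 'b': at 0 ·f
pos 45 'b': at 0
pos 46 'c': at 7
pos 47 'c': at 8
pos 48 'c': at 9
pos 49 'a': at 10
pos 50 'b': at 11

Result: [[10,0],[17,0],[26,1],[33,0],[40,1]]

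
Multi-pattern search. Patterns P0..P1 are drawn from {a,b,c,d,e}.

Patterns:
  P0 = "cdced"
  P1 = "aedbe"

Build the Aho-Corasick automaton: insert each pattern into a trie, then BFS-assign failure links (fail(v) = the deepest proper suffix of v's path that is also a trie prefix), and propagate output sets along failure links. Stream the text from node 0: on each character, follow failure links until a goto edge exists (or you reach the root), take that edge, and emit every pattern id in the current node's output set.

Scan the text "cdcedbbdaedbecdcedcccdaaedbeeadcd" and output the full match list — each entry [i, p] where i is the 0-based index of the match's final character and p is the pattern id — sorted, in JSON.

Build:
Trie (insert patterns):
  n0 'ε': a→6 c→1
  n1 'c': d→2
  n2 'cd': c→3
  n3 'cdc': e→4
  n4 'cdce': d→5
  n5 'cdced': ·  [P0 ends]
  n6 'a': e→7
  n7 'ae': d→8
  n8 'aed': b→9
  n9 'aedb': e→10
  n10 'aedbe': ·  [P1 ends]

BFS fail/out derivation:
  fail(1) 'c': from fail(0)=0 chase 'c': 0 ⇒ 0;  out=∅∪out(0)=∅
  fail(6) 'a': from fail(0)=0 chase 'a': 0 ⇒ 0;  out=∅∪out(0)=∅
  fail(2) 'cd': from fail(1)=0 chase 'd': 0 ⇒ 0;  out=∅∪out(0)=∅
  fail(7) 'ae': from fail(6)=0 chase 'e': 0 ⇒ 0;  out=∅∪out(0)=∅
  fail(3) 'cdc': from fail(2)=0 chase 'c': 0 ⇒ 1;  out=∅∪out(1)=∅
  fail(8) 'aed': from fail(7)=0 chase 'd': 0 ⇒ 0;  out=∅∪out(0)=∅
  fail(4) 'cdce': from fail(3)=1 chase 'e': 1→0 ⇒ 0;  out=∅∪out(0)=∅
  fail(9) 'aedb': from fail(8)=0 chase 'b': 0 ⇒ 0;  out=∅∪out(0)=∅
  fail(5) 'cdced': from fail(4)=0 chase 'd': 0 ⇒ 0;  out={0}∪out(0)={0}
  fail(10) 'aedbe': from fail(9)=0 chase 'e': 0 ⇒ 0;  out={1}∪out(0)={1}

Text stream:
pos 0 'c': at 1
pos 1 'd': at 2
pos 2 'c': at 3
pos 3 'e': at 4
pos 4 'd': at 5  → match P0@[0:4]
pos 5 'b': at 0 ·f
pos 6 'b': at 0
pos 7 'd': at 0
pos 8 'a': at 6
pos 9 'e': at 7
pos 10 'd': at 8
pos 11 'b': at 9
pos 12 'e': at 10  → match P1@[8:12]
pos 13 'c': at 1 ·f
pos 14 'd': at 2
pos 15 'c': at 3
pos 16 'e': at 4
pos 17 'd': at 5  → match P0@[13:17]
pos 18 'c': at 1 ·f
pos 19 'c': at 1 ·f
pos 20 'c': at 1 ·f
pos 21 'd': at 2
pos 22 'a': at 6 ·f
pos 23 'a': at 6 ·f
pos 24 'e': at 7
pos 25 'd': at 8
pos 26 'b': at 9
pos 27 'e': at 10  → match P1@[23:27]
pos 28 'e': at 0 ·f
pos 29 'a': at 6
pos 30 'd': at 0 ·f
pos 31 'c': at 1
pos 32 'd': at 2

Result: [[4,0],[12,1],[17,0],[27,1]]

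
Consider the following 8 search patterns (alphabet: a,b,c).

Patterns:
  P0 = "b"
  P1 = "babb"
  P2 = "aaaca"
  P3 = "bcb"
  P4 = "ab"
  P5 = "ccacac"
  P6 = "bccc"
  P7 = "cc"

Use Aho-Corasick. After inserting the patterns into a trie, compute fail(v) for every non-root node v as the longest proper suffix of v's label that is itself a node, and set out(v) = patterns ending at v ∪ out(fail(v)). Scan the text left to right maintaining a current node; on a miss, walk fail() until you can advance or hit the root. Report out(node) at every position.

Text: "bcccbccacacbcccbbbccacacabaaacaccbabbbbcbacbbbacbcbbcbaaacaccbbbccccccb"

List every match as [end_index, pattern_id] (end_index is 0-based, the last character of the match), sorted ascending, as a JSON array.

Construct AC machine:
Trie (insert patterns):
  n0 'ε': a→5 b→1 c→13
  n1 'b': a→2 c→10  [P0 ends]
  n2 'ba': b→3
  n3 'bab': b→4
  n4 'babb': ·  [P1 ends]
  n5 'a': a→6 b→12
  n6 'aa': a→7
  n7 'aaa': c→8
  n8 'aaac': a→9
  n9 'aaaca': ·  [P2 ends]
  n10 'bc': b→11 c→19
  n11 'bcb': ·  [P3 ends]
  n12 'ab': ·  [P4 ends]
  n13 'c': c→14
  n14 'cc': a→15  [P7 ends]
  n15 'cca': c→16
  n16 'ccac': a→17
  n17 'ccaca': c→18
  n18 'ccacac': ·  [P5 ends]
  n19 'bcc': c→20
  n20 'bccc': ·  [P6 ends]

BFS fail/out derivation:
  fail(1) 'b': from fail(0)=0 chase 'b': 0 ⇒ 0;  out={0}∪out(0)={0}
  fail(5) 'a': from fail(0)=0 chase 'a': 0 ⇒ 0;  out=∅∪out(0)=∅
  fail(13) 'c': from fail(0)=0 chase 'c': 0 ⇒ 0;  out=∅∪out(0)=∅
  fail(2) 'ba': from fail(1)=0 chase 'a': 0 ⇒ 5;  out=∅∪out(5)=∅
  fail(6) 'aa': from fail(5)=0 chase 'a': 0 ⇒ 5;  out=∅∪out(5)=∅
  fail(10) 'bc': from fail(1)=0 chase 'c': 0 ⇒ 13;  out=∅∪out(13)=∅
  fail(12) 'ab': from fail(5)=0 chase 'b': 0 ⇒ 1;  out={4}∪out(1)={0,4}
  fail(14) 'cc': from fail(13)=0 chase 'c': 0 ⇒ 13;  out={7}∪out(13)={7}
  fail(3) 'bab': from fail(2)=5 chase 'b': 5 ⇒ 12;  out=∅∪out(12)={0,4}
  fail(7) 'aaa': from fail(6)=5 chase 'a': 5 ⇒ 6;  out=∅∪out(6)=∅
  fail(11) 'bcb': from fail(10)=13 chase 'b': 13→0 ⇒ 1;  out={3}∪out(1)={0,3}
  fail(15) 'cca': from fail(14)=13 chase 'a': 13→0 ⇒ 5;  out=∅∪out(5)=∅
  fail(19) 'bcc': from fail(10)=13 chase 'c': 13 ⇒ 14;  out=∅∪out(14)={7}
  fail(4) 'babb': from fail(3)=12 chase 'b': 12→1→0 ⇒ 1;  out={1}∪out(1)={0,1}
  fail(8) 'aaac': from fail(7)=6 chase 'c': 6→5→0 ⇒ 13;  out=∅∪out(13)=∅
  fail(16) 'ccac': from fail(15)=5 chase 'c': 5→0 ⇒ 13;  out=∅∪out(13)=∅
  fail(20) 'bccc': from fail(19)=14 chase 'c': 14→13 ⇒ 14;  out={6}∪out(14)={6,7}
  fail(9) 'aaaca': from fail(8)=13 chase 'a': 13→0 ⇒ 5;  out={2}∪out(5)={2}
  fail(17) 'ccaca': from fail(16)=13 chase 'a': 13→0 ⇒ 5;  out=∅∪out(5)=∅
  fail(18) 'ccacac': from fail(17)=5 chase 'c': 5→0 ⇒ 13;  out={5}∪out(13)={5}

Run:
[0] read 'b'  n0⇒n1  ** P0@[0:0]
[1] read 'c'  n1⇒n10
[2] read 'c'  n10⇒n19  ** P7@[1:2]
[3] read 'c'  n19⇒n20  ** P6@[0:3],P7@[2:3]
[4] read 'b'  n20⇒n1 (via fail)  ** P0@[4:4]
[5] read 'c'  n1⇒n10
[6] read 'c'  n10⇒n19  ** P7@[5:6]
[7] read 'a'  n19⇒n15 (via fail)
[8] read 'c'  n15⇒n16
[9] read 'a'  n16⇒n17
[10] read 'c'  n17⇒n18  ** P5@[5:10]
[11] read 'b'  n18⇒n1 (via fail)  ** P0@[11:11]
[12] read 'c'  n1⇒n10
[13] read 'c'  n10⇒n19  ** P7@[12:13]
[14] read 'c'  n19⇒n20  ** P6@[11:14],P7@[13:14]
[15] read 'b'  n20⇒n1 (via fail)  ** P0@[15:15]
[16] read 'b'  n1⇒n1 (via fail)  ** P0@[16:16]
[17] read 'b'  n1⇒n1 (via fail)  ** P0@[17:17]
[18] read 'c'  n1⇒n10
[19] read 'c'  n10⇒n19  ** P7@[18:19]
[20] read 'a'  n19⇒n15 (via fail)
[21] read 'c'  n15⇒n16
[22] read 'a'  n16⇒n17
[23] read 'c'  n17⇒n18  ** P5@[18:23]
[24] read 'a'  n18⇒n5 (via fail)
[25] read 'b'  n5⇒n12  ** P0@[25:25],P4@[24:25]
[26] read 'a'  n12⇒n2 (via fail)
[27] read 'a'  n2⇒n6 (via fail)
[28] read 'a'  n6⇒n7
[29] read 'c'  n7⇒n8
[30] read 'a'  n8⇒n9  ** P2@[26:30]
[31] read 'c'  n9⇒n13 (via fail)
[32] read 'c'  n13⇒n14  ** P7@[31:32]
[33] read 'b'  n14⇒n1 (via fail)  ** P0@[33:33]
[34] read 'a'  n1⇒n2
[35] read 'b'  n2⇒n3  ** P0@[35:35],P4@[34:35]
[36] read 'b'  n3⇒n4  ** P0@[36:36],P1@[33:36]
[37] read 'b'  n4⇒n1 (via fail)  ** P0@[37:37]
[38] read 'b'  n1⇒n1 (via fail)  ** P0@[38:38]
[39] read 'c'  n1⇒n10
[40] read 'b'  n10⇒n11  ** P0@[40:40],P3@[38:40]
[41] read 'a'  n11⇒n2 (via fail)
[42] read 'c'  n2⇒n13 (via fail)
[43] read 'b'  n13⇒n1 (via fail)  ** P0@[43:43]
[44] read 'b'  n1⇒n1 (via fail)  ** P0@[44:44]
[45] read 'b'  n1⇒n1 (via fail)  ** P0@[45:45]
[46] read 'a'  n1⇒n2
[47] read 'c'  n2⇒n13 (via fail)
[48] read 'b'  n13⇒n1 (via fail)  ** P0@[48:48]
[49] read 'c'  n1⇒n10
[50] read 'b'  n10⇒n11  ** P0@[50:50],P3@[48:50]
[51] read 'b'  n11⇒n1 (via fail)  ** P0@[51:51]
[52] read 'c'  n1⇒n10
[53] read 'b'  n10⇒n11  ** P0@[53:53],P3@[51:53]
[54] read 'a'  n11⇒n2 (via fail)
[55] read 'a'  n2⇒n6 (via fail)
[56] read 'a'  n6⇒n7
[57] read 'c'  n7⇒n8
[58] read 'a'  n8⇒n9  ** P2@[54:58]
[59] read 'c'  n9⇒n13 (via fail)
[60] read 'c'  n13⇒n14  ** P7@[59:60]
[61] read 'b'  n14⇒n1 (via fail)  ** P0@[61:61]
[62] read 'b'  n1⇒n1 (via fail)  ** P0@[62:62]
[63] read 'b'  n1⇒n1 (via fail)  ** P0@[63:63]
[64] read 'c'  n1⇒n10
[65] read 'c'  n10⇒n19  ** P7@[64:65]
[66] read 'c'  n19⇒n20  ** P6@[63:66],P7@[65:66]
[67] read 'c'  n20⇒n14 (via fail)  ** P7@[66:67]
[68] read 'c'  n14⇒n14 (via fail)  ** P7@[67:68]
[69] read 'c'  n14⇒n14 (via fail)  ** P7@[68:69]
[70] read 'b'  n14⇒n1 (via fail)  ** P0@[70:70]

Result: [[0,0],[2,7],[3,6],[3,7],[4,0],[6,7],[10,5],[11,0],[13,7],[14,6],[14,7],[15,0],[16,0],[17,0],[19,7],[23,5],[25,0],[25,4],[30,2],[32,7],[33,0],[35,0],[35,4],[36,0],[36,1],[37,0],[38,0],[40,0],[40,3],[43,0],[44,0],[45,0],[48,0],[50,0],[50,3],[51,0],[53,0],[53,3],[58,2],[60,7],[61,0],[62,0],[63,0],[65,7],[66,6],[66,7],[67,7],[68,7],[69,7],[70,0]]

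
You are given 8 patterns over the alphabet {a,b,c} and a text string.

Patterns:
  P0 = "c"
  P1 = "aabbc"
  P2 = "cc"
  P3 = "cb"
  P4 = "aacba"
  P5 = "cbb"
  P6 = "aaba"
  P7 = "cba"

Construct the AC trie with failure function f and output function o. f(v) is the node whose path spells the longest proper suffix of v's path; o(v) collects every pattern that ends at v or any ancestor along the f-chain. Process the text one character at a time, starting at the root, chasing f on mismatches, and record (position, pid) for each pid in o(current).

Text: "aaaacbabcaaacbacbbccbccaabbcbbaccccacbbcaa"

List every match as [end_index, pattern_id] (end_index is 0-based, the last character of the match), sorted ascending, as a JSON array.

Build:
Trie nodes:
  0='ε' goto a→2 c→1
  1='c' goto b→8 c→7  [P0 ends]
  2='a' goto a→3
  3='aa' goto b→4 c→9
  4='aab' goto a→13 b→5
  5='aabb' goto c→6
  6='aabbc' goto ·  [P1 ends]
  7='cc' goto ·  [P2 ends]
  8='cb' goto a→14 b→12  [P3 ends]
  9='aac' goto b→10
  10='aacb' goto a→11
  11='aacba' goto ·  [P4 ends]
  12='cbb' goto ·  [P5 ends]
  13='aaba' goto ·  [P6 ends]
  14='cba' goto ·  [P7 ends]

BFS fail/out derivation:
  n1('c'): parent n0 fail=0; on 'c' 0 → fail=0;  out {0}∪∅={0}
  n2('a'): parent n0 fail=0; on 'a' 0 → fail=0;  out ∅∪∅=∅
  n3('aa'): parent n2 fail=0; on 'a' 0 → fail=2;  out ∅∪∅=∅
  n7('cc'): parent n1 fail=0; on 'c' 0 → fail=1;  out {2}∪{0}={0,2}
  n8('cb'): parent n1 fail=0; on 'b' 0 → fail=0;  out {3}∪∅={3}
  n4('aab'): parent n3 fail=2; on 'b' 2→0 → fail=0;  out ∅∪∅=∅
  n9('aac'): parent n3 fail=2; on 'c' 2→0 → fail=1;  out ∅∪{0}={0}
  n12('cbb'): parent n8 fail=0; on 'b' 0 → fail=0;  out {5}∪∅={5}
  n14('cba'): parent n8 fail=0; on 'a' 0 → fail=2;  out {7}∪∅={7}
  n5('aabb'): parent n4 fail=0; on 'b' 0 → fail=0;  out ∅∪∅=∅
  n10('aacb'): parent n9 fail=1; on 'b' 1 → fail=8;  out ∅∪{3}={3}
  n13('aaba'): parent n4 fail=0; on 'a' 0 → fail=2;  out {6}∪∅={6}
  n6('aabbc'): parent n5 fail=0; on 'c' 0 → fail=1;  out {1}∪{0}={0,1}
  n11('aacba'): parent n10 fail=8; on 'a' 8 → fail=14;  out {4}∪{7}={4,7}

Text stream:
[0] read 'a'  n0⇒n2
[1] read 'a'  n2⇒n3
[2] read 'a'  n3⇒n3 (fail-walked)
[3] read 'a'  n3⇒n3 (fail-walked)
[4] read 'c'  n3⇒n9  emit P0@[4:4]
[5] read 'b'  n9⇒n10  emit P3@[4:5]
[6] read 'a'  n10⇒n11  emit P4@[2:6],P7@[4:6]
[7] read 'b'  n11⇒n0 (fail-walked)
[8] read 'c'  n0⇒n1  emit P0@[8:8]
[9] read 'a'  n1⇒n2 (fail-walked)
[10] read 'a'  n2⇒n3
[11] read 'a'  n3⇒n3 (fail-walked)
[12] read 'c'  n3⇒n9  emit P0@[12:12]
[13] read 'b'  n9⇒n10  emit P3@[12:13]
[14] read 'a'  n10⇒n11  emit P4@[10:14],P7@[12:14]
[15] read 'c'  n11⇒n1 (fail-walked)  emit P0@[15:15]
[16] read 'b'  n1⇒n8  emit P3@[15:16]
[17] read 'b'  n8⇒n12  emit P5@[15:17]
[18] read 'c'  n12⇒n1 (fail-walked)  emit P0@[18:18]
[19] read 'c'  n1⇒n7  emit P0@[19:19],P2@[18:19]
[20] read 'b'  n7⇒n8 (fail-walked)  emit P3@[19:20]
[21] read 'c'  n8⇒n1 (fail-walked)  emit P0@[21:21]
[22] read 'c'  n1⇒n7  emit P0@[22:22],P2@[21:22]
[23] read 'a'  n7⇒n2 (fail-walked)
[24] read 'a'  n2⇒n3
[25] read 'b'  n3⇒n4
[26] read 'b'  n4⇒n5
[27] read 'c'  n5⇒n6  emit P0@[27:27],P1@[23:27]
[28] read 'b'  n6⇒n8 (fail-walked)  emit P3@[27:28]
[29] read 'b'  n8⇒n12  emit P5@[27:29]
[30] read 'a'  n12⇒n2 (fail-walked)
[31] read 'c'  n2⇒n1 (fail-walked)  emit P0@[31:31]
[32] read 'c'  n1⇒n7  emit P0@[32:32],P2@[31:32]
[33] read 'c'  n7⇒n7 (fail-walked)  emit P0@[33:33],P2@[32:33]
[34] read 'c'  n7⇒n7 (fail-walked)  emit P0@[34:34],P2@[33:34]
[35] read 'a'  n7⇒n2 (fail-walked)
[36] read 'c'  n2⇒n1 (fail-walked)  emit P0@[36:36]
[37] read 'b'  n1⇒n8  emit P3@[36:37]
[38] read 'b'  n8⇒n12  emit P5@[36:38]
[39] read 'c'  n12⇒n1 (fail-walked)  emit P0@[39:39]
[40] read 'a'  n1⇒n2 (fail-walked)
[41] read 'a'  n2⇒n3

All matches (sorted): [[4,0],[5,3],[6,4],[6,7],[8,0],[12,0],[13,3],[14,4],[14,7],[15,0],[16,3],[17,5],[18,0],[19,0],[19,2],[20,3],[21,0],[22,0],[22,2],[27,0],[27,1],[28,3],[29,5],[31,0],[32,0],[32,2],[33,0],[33,2],[34,0],[34,2],[36,0],[37,3],[38,5],[39,0]]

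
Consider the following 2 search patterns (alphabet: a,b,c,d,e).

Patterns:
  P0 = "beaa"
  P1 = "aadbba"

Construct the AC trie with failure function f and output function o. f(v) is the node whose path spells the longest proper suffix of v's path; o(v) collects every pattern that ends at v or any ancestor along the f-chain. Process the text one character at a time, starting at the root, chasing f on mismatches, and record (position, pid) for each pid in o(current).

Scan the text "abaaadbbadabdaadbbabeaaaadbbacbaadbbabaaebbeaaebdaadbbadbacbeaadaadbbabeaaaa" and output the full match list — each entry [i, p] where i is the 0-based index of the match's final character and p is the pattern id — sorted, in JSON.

Construct AC machine:
Trie nodes:
  n0 'ε': a→5 b→1
  n1 'b': e→2
  n2 'be': a→3
  n3 'bea': a→4
  n4 'beaa': ·  [P0 ends]
  n5 'a': a→6
  n6 'aa': d→7
  n7 'aad': b→8
  n8 'aadb': b→9
  n9 'aadbb': a→10
  n10 'aadbba': ·  [P1 ends]

Failure links (BFS by depth):
  n1('b'): parent n0 fail=0; on 'b' 0 → fail=0;  out ∅∪∅=∅
  n5('a'): parent n0 fail=0; on 'a' 0 → fail=0;  out ∅∪∅=∅
  n2('be'): parent n1 fail=0; on 'e' 0 → fail=0;  out ∅∪∅=∅
  n6('aa'): parent n5 fail=0; on 'a' 0 → fail=5;  out ∅∪∅=∅
  n3('bea'): parent n2 fail=0; on 'a' 0 → fail=5;  out ∅∪∅=∅
  n7('aad'): parent n6 fail=5; on 'd' 5→0 → fail=0;  out ∅∪∅=∅
  n4('beaa'): parent n3 fail=5; on 'a' 5 → fail=6;  out {0}∪∅={0}
  n8('aadb'): parent n7 fail=0; on 'b' 0 → fail=1;  out ∅∪∅=∅
  n9('aadbb'): parent n8 fail=1; on 'b' 1→0 → fail=1;  out ∅∪∅=∅
  n10('aadbba'): parent n9 fail=1; on 'a' 1→0 → fail=5;  out {1}∪∅={1}

Scan:
pos 0 'a': at 5
pos 1 'b': at 1 (via fail)
pos 2 'a': at 5 (via fail)
pos 3 'a': at 6
pos 4 'a': at 6 (via fail)
pos 5 'd': at 7
pos 6 'b': at 8
pos 7 'b': at 9
pos 8 'a': at 10  ** P1@[3:8]
pos 9 'd': at 0 (via fail)
pos 10 'a': at 5
pos 11 'b': at 1 (via fail)
pos 12 'd': at 0 (via fail)
pos 13 'a': at 5
pos 14 'a': at 6
pos 15 'd': at 7
pos 16 'b': at 8
pos 17 'b': at 9
pos 18 'a': at 10  ** P1@[13:18]
pos 19 'b': at 1 (via fail)
pos 20 'e': at 2
pos 21 'a': at 3
pos 22 'a': at 4  ** P0@[19:22]
pos 23 'a': at 6 (via fail)
pos 24 'a': at 6 (via fail)
pos 25 'd': at 7
pos 26 'b': at 8
pos 27 'b': at 9
pos 28 'a': at 10  ** P1@[23:28]
pos 29 'c': at 0 (via fail)
pos 30 'b': at 1
pos 31 'a': at 5 (via fail)
pos 32 'a': at 6
pos 33 'd': at 7
pos 34 'b': at 8
pos 35 'b': at 9
pos 36 'a': at 10  ** P1@[31:36]
pos 37 'b': at 1 (via fail)
pos 38 'a': at 5 (via fail)
pos 39 'a': at 6
pos 40 'e': at 0 (via fail)
pos 41 'b': at 1
pos 42 'b': at 1 (via fail)
pos 43 'e': at 2
pos 44 'a': at 3
pos 45 'a': at 4  ** P0@[42:45]
pos 46 'e': at 0 (via fail)
pos 47 'b': at 1
pos 48 'd': at 0 (via fail)
pos 49 'a': at 5
pos 50 'a': at 6
pos 51 'd': at 7
pos 52 'b': at 8
pos 53 'b': at 9
pos 54 'a': at 10  ** P1@[49:54]
pos 55 'd': at 0 (via fail)
pos 56 'b': at 1
pos 57 'a': at 5 (via fail)
pos 58 'c': at 0 (via fail)
pos 59 'b': at 1
pos 60 'e': at 2
pos 61 'a': at 3
pos 62 'a': at 4  ** P0@[59:62]
pos 63 'd': at 7 (via fail)
pos 64 'a': at 5 (via fail)
pos 65 'a': at 6
pos 66 'd': at 7
pos 67 'b': at 8
pos 68 'b': at 9
pos 69 'a': at 10  ** P1@[64:69]
pos 70 'b': at 1 (via fail)
pos 71 'e': at 2
pos 72 'a': at 3
pos 73 'a': at 4  ** P0@[70:73]
pos 74 'a': at 6 (via fail)
pos 75 'a': at 6 (via fail)

Matches: [[8,1],[18,1],[22,0],[28,1],[36,1],[45,0],[54,1],[62,0],[69,1],[73,0]]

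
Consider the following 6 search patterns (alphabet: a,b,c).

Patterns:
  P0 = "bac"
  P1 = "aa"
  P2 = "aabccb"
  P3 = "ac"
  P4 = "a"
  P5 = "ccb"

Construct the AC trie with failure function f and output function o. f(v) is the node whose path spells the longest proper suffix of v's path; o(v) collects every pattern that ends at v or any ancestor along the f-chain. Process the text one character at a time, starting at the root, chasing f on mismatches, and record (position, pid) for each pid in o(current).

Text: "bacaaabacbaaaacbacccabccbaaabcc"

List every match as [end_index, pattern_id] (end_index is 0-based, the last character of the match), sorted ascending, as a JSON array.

Construct AC machine:
Trie (insert patterns):
  0='ε' goto a→4 b→1 c→11
  1='b' goto a→2
  2='ba' goto c→3
  3='bac' goto ·  [P0 ends]
  4='a' goto a→5 c→10  [P4 ends]
  5='aa' goto b→6  [P1 ends]
  6='aab' goto c→7
  7='aabc' goto c→8
  8='aabcc' goto b→9
  9='aabccb' goto ·  [P2 ends]
  10='ac' goto ·  [P3 ends]
  11='c' goto c→12
  12='cc' goto b→13
  13='ccb' goto ·  [P5 ends]

Failure links (BFS by depth):
  fail(1) 'b': from fail(0)=0 chase 'b': 0 ⇒ 0;  out=∅∪out(0)=∅
  fail(4) 'a': from fail(0)=0 chase 'a': 0 ⇒ 0;  out={4}∪out(0)={4}
  fail(11) 'c': from fail(0)=0 chase 'c': 0 ⇒ 0;  out=∅∪out(0)=∅
  fail(2) 'ba': from fail(1)=0 chase 'a': 0 ⇒ 4;  out=∅∪out(4)={4}
  fail(5) 'aa': from fail(4)=0 chase 'a': 0 ⇒ 4;  out={1}∪out(4)={1,4}
  fail(10) 'ac': from fail(4)=0 chase 'c': 0 ⇒ 11;  out={3}∪out(11)={3}
  fail(12) 'cc': from fail(11)=0 chase 'c': 0 ⇒ 11;  out=∅∪out(11)=∅
  fail(3) 'bac': from fail(2)=4 chase 'c': 4 ⇒ 10;  out={0}∪out(10)={0,3}
  fail(6) 'aab': from fail(5)=4 chase 'b': 4→0 ⇒ 1;  out=∅∪out(1)=∅
  fail(13) 'ccb': from fail(12)=11 chase 'b': 11→0 ⇒ 1;  out={5}∪out(1)={5}
  fail(7) 'aabc': from fail(6)=1 chase 'c': 1→0 ⇒ 11;  out=∅∪out(11)=∅
  fail(8) 'aabcc': from fail(7)=11 chase 'c': 11 ⇒ 12;  out=∅∪out(12)=∅
  fail(9) 'aabccb': from fail(8)=12 chase 'b': 12 ⇒ 13;  out={2}∪out(13)={2,5}

Scan:
pos 0 'b': at 1
pos 1 'a': at 2  → match P4@[1:1]
pos 2 'c': at 3  → match P0@[0:2],P3@[1:2]
pos 3 'a': at 4 (fail-walked)  → match P4@[3:3]
pos 4 'a': at 5  → match P1@[3:4],P4@[4:4]
pos 5 'a': at 5 (fail-walked)  → match P1@[4:5],P4@[5:5]
pos 6 'b': at 6
pos 7 'a': at 2 (fail-walked)  → match P4@[7:7]
pos 8 'c': at 3  → match P0@[6:8],P3@[7:8]
pos 9 'b': at 1 (fail-walked)
pos 10 'a': at 2  → match P4@[10:10]
pos 11 'a': at 5 (fail-walked)  → match P1@[10:11],P4@[11:11]
pos 12 'a': at 5 (fail-walked)  → match P1@[11:12],P4@[12:12]
pos 13 'a': at 5 (fail-walked)  → match P1@[12:13],P4@[13:13]
pos 14 'c': at 10 (fail-walked)  → match P3@[13:14]
pos 15 'b': at 1 (fail-walked)
pos 16 'a': at 2  → match P4@[16:16]
pos 17 'c': at 3  → match P0@[15:17],P3@[16:17]
pos 18 'c': at 12 (fail-walked)
pos 19 'c': at 12 (fail-walked)
pos 20 'a': at 4 (fail-walked)  → match P4@[20:20]
pos 21 'b': at 1 (fail-walked)
pos 22 'c': at 11 (fail-walked)
pos 23 'c': at 12
pos 24 'b': at 13  → match P5@[22:24]
pos 25 'a': at 2 (fail-walked)  → match P4@[25:25]
pos 26 'a': at 5 (fail-walked)  → match P1@[25:26],P4@[26:26]
pos 27 'a': at 5 (fail-walked)  → match P1@[26:27],P4@[27:27]
pos 28 'b': at 6
pos 29 'c': at 7
pos 30 'c': at 8

Result: [[1,4],[2,0],[2,3],[3,4],[4,1],[4,4],[5,1],[5,4],[7,4],[8,0],[8,3],[10,4],[11,1],[11,4],[12,1],[12,4],[13,1],[13,4],[14,3],[16,4],[17,0],[17,3],[20,4],[24,5],[25,4],[26,1],[26,4],[27,1],[27,4]]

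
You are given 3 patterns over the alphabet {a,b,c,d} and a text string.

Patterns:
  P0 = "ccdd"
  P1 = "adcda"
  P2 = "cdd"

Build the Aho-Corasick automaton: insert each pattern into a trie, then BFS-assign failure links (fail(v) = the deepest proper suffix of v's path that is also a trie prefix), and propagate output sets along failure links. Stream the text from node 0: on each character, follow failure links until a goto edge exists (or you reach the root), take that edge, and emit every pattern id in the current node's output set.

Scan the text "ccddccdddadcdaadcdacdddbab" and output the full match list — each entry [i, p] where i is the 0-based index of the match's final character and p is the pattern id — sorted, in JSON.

Build automaton:
Trie (insert patterns):
  n0 'ε': a→5 c→1
  n1 'c': c→2 d→10
  n2 'cc': d→3
  n3 'ccd': d→4
  n4 'ccdd': ·  [P0 ends]
  n5 'a': d→6
  n6 'ad': c→7
  n7 'adc': d→8
  n8 'adcd': a→9
  n9 'adcda': ·  [P1 ends]
  n10 'cd': d→11
  n11 'cdd': ·  [P2 ends]

BFS fail/out derivation:
  fail(1) 'c': from fail(0)=0 chase 'c': 0 ⇒ 0;  out=∅∪out(0)=∅
  fail(5) 'a': from fail(0)=0 chase 'a': 0 ⇒ 0;  out=∅∪out(0)=∅
  fail(2) 'cc': from fail(1)=0 chase 'c': 0 ⇒ 1;  out=∅∪out(1)=∅
  fail(6) 'ad': from fail(5)=0 chase 'd': 0 ⇒ 0;  out=∅∪out(0)=∅
  fail(10) 'cd': from fail(1)=0 chase 'd': 0 ⇒ 0;  out=∅∪out(0)=∅
  fail(3) 'ccd': from fail(2)=1 chase 'd': 1 ⇒ 10;  out=∅∪out(10)=∅
  fail(7) 'adc': from fail(6)=0 chase 'c': 0 ⇒ 1;  out=∅∪out(1)=∅
  fail(11) 'cdd': from fail(10)=0 chase 'd': 0 ⇒ 0;  out={2}∪out(0)={2}
  fail(4) 'ccdd': from fail(3)=10 chase 'd': 10 ⇒ 11;  out={0}∪out(11)={0,2}
  fail(8) 'adcd': from fail(7)=1 chase 'd': 1 ⇒ 10;  out=∅∪out(10)=∅
  fail(9) 'adcda': from fail(8)=10 chase 'a': 10→0 ⇒ 5;  out={1}∪out(5)={1}

Text stream:
pos 0 'c': at 1
pos 1 'c': at 2
pos 2 'd': at 3
pos 3 'd': at 4  emit P0@[0:3],P2@[1:3]
pos 4 'c': at 1 (via fail)
pos 5 'c': at 2
pos 6 'd': at 3
pos 7 'd': at 4  emit P0@[4:7],P2@[5:7]
pos 8 'd': at 0 (via fail)
pos 9 'a': at 5
pos 10 'd': at 6
pos 11 'c': at 7
pos 12 'd': at 8
pos 13 'a': at 9  emit P1@[9:13]
pos 14 'a': at 5 (via fail)
pos 15 'd': at 6
pos 16 'c': at 7
pos 17 'd': at 8
pos 18 'a': at 9  emit P1@[14:18]
pos 19 'c': at 1 (via fail)
pos 20 'd': at 10
pos 21 'd': at 11  emit P2@[19:21]
pos 22 'd': at 0 (via fail)
pos 23 'b': at 0
pos 24 'a': at 5
pos 25 'b': at 0 (via fail)

Matches: [[3,0],[3,2],[7,0],[7,2],[13,1],[18,1],[21,2]]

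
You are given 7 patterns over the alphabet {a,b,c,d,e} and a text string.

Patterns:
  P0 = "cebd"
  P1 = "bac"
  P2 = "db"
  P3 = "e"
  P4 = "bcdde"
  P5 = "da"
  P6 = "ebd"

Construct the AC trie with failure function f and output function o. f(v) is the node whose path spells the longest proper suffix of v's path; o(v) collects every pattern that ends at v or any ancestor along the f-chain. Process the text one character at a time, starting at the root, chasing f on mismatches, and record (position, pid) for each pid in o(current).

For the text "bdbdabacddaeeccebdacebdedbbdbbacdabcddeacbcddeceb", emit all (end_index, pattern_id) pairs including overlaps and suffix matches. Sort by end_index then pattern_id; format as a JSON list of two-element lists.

Build:
Trie (insert patterns):
  n0 'ε': b→5 c→1 d→8 e→10
  n1 'c': e→2
  n2 'ce': b→3
  n3 'ceb': d→4
  n4 'cebd': ·  ←P0
  n5 'b': a→6 c→11
  n6 'ba': c→7
  n7 'bac': ·  ←P1
  n8 'd': a→15 b→9
  n9 'db': ·  ←P2
  n10 'e': b→16  ←P3
  n11 'bc': d→12
  n12 'bcd': d→13
  n13 'bcdd': e→14
  n14 'bcdde': ·  ←P4
  n15 'da': ·  ←P5
  n16 'eb': d→17
  n17 'ebd': ·  ←P6

Failure links (BFS by depth):
  fail(1) 'c': from fail(0)=0 chase 'c': 0 ⇒ 0;  out=∅∪out(0)=∅
  fail(5) 'b': from fail(0)=0 chase 'b': 0 ⇒ 0;  out=∅∪out(0)=∅
  fail(8) 'd': from fail(0)=0 chase 'd': 0 ⇒ 0;  out=∅∪out(0)=∅
  fail(10) 'e': from fail(0)=0 chase 'e': 0 ⇒ 0;  out={3}∪out(0)={3}
  fail(2) 'ce': from fail(1)=0 chase 'e': 0 ⇒ 10;  out=∅∪out(10)={3}
  fail(6) 'ba': from fail(5)=0 chase 'a': 0 ⇒ 0;  out=∅∪out(0)=∅
  fail(9) 'db': from fail(8)=0 chase 'b': 0 ⇒ 5;  out={2}∪out(5)={2}
  fail(11) 'bc': from fail(5)=0 chase 'c': 0 ⇒ 1;  out=∅∪out(1)=∅
  fail(15) 'da': from fail(8)=0 chase 'a': 0 ⇒ 0;  out={5}∪out(0)={5}
  fail(16) 'eb': from fail(10)=0 chase 'b': 0 ⇒ 5;  out=∅∪out(5)=∅
  fail(3) 'ceb': from fail(2)=10 chase 'b': 10 ⇒ 16;  out=∅∪out(16)=∅
  fail(7) 'bac': from fail(6)=0 chase 'c': 0 ⇒ 1;  out={1}∪out(1)={1}
  fail(12) 'bcd': from fail(11)=1 chase 'd': 1→0 ⇒ 8;  out=∅∪out(8)=∅
  fail(17) 'ebd': from fail(16)=5 chase 'd': 5→0 ⇒ 8;  out={6}∪out(8)={6}
  fail(4) 'cebd': from fail(3)=16 chase 'd': 16 ⇒ 17;  out={0}∪out(17)={0,6}
  fail(13) 'bcdd': from fail(12)=8 chase 'd': 8→0 ⇒ 8;  out=∅∪out(8)=∅
  fail(14) 'bcdde': from fail(13)=8 chase 'e': 8→0 ⇒ 10;  out={4}∪out(10)={3,4}

Run:
pos 0 'b': at 5
pos 1 'd': at 8 (via fail)
pos 2 'b': at 9  emit P2@[1:2]
pos 3 'd': at 8 (via fail)
pos 4 'a': at 15  emit P5@[3:4]
pos 5 'b': at 5 (via fail)
pos 6 'a': at 6
pos 7 'c': at 7  emit P1@[5:7]
pos 8 'd': at 8 (via fail)
pos 9 'd': at 8 (via fail)
pos 10 'a': at 15  emit P5@[9:10]
pos 11 'e': at 10 (via fail)  emit P3@[11:11]
pos 12 'e': at 10 (via fail)  emit P3@[12:12]
pos 13 'c': at 1 (via fail)
pos 14 'c': at 1 (via fail)
pos 15 'e': at 2  emit P3@[15:15]
pos 16 'b': at 3
pos 17 'd': at 4  emit P0@[14:17],P6@[15:17]
pos 18 'a': at 15 (via fail)  emit P5@[17:18]
pos 19 'c': at 1 (via fail)
pos 20 'e': at 2  emit P3@[20:20]
pos 21 'b': at 3
pos 22 'd': at 4  emit P0@[19:22],P6@[20:22]
pos 23 'e': at 10 (via fail)  emit P3@[23:23]
pos 24 'd': at 8 (via fail)
pos 25 'b': at 9  emit P2@[24:25]
pos 26 'b': at 5 (via fail)
pos 27 'd': at 8 (via fail)
pos 28 'b': at 9  emit P2@[27:28]
pos 29 'b': at 5 (via fail)
pos 30 'a': at 6
pos 31 'c': at 7  emit P1@[29:31]
pos 32 'd': at 8 (via fail)
pos 33 'a': at 15  emit P5@[32:33]
pos 34 'b': at 5 (via fail)
pos 35 'c': at 11
pos 36 'd': at 12
pos 37 'd': at 13
pos 38 'e': at 14  emit P3@[38:38],P4@[34:38]
pos 39 'a': at 0 (via fail)
pos 40 'c': at 1
pos 41 'b': at 5 (via fail)
pos 42 'c': at 11
pos 43 'd': at 12
pos 44 'd': at 13
pos 45 'e': at 14  emit P3@[45:45],P4@[41:45]
pos 46 'c': at 1 (via fail)
pos 47 'e': at 2  emit P3@[47:47]
pos 48 'b': at 3

All matches (sorted): [[2,2],[4,5],[7,1],[10,5],[11,3],[12,3],[15,3],[17,0],[17,6],[18,5],[20,3],[22,0],[22,6],[23,3],[25,2],[28,2],[31,1],[33,5],[38,3],[38,4],[45,3],[45,4],[47,3]]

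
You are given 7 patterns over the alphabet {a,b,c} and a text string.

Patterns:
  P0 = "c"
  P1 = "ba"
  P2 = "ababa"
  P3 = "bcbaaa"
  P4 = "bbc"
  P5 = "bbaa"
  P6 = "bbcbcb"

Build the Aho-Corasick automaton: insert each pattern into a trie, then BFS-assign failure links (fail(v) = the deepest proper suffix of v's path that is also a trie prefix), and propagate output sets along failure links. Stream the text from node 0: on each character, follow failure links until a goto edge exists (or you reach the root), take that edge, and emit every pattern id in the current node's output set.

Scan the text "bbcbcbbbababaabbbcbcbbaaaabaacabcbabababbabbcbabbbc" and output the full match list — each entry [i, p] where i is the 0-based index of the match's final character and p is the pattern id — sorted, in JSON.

Construct AC machine:
Trie nodes:
  n0 'ε': a→4 b→2 c→1
  n1 'c': ·  ←P0
  n2 'b': a→3 b→14 c→9
  n3 'ba': ·  ←P1
  n4 'a': b→5
  n5 'ab': a→6
  n6 'aba': b→7
  n7 'abab': a→8
  n8 'ababa': ·  ←P2
  n9 'bc': b→10
  n10 'bcb': a→11
  n11 'bcba': a→12
  n12 'bcbaa': a→13
  n13 'bcbaaa': ·  ←P3
  n14 'bb': a→16 c→15
  n15 'bbc': b→18  ←P4
  n16 'bba': a→17
  n17 'bbaa': ·  ←P5
  n18 'bbcb': c→19
  n19 'bbcbc': b→20
  n20 'bbcbcb': ·  ←P6

Failure links (BFS by depth):
  fail(1) 'c': from fail(0)=0 chase 'c': 0 ⇒ 0;  out={0}∪out(0)={0}
  fail(2) 'b': from fail(0)=0 chase 'b': 0 ⇒ 0;  out=∅∪out(0)=∅
  fail(4) 'a': from fail(0)=0 chase 'a': 0 ⇒ 0;  out=∅∪out(0)=∅
  fail(3) 'ba': from fail(2)=0 chase 'a': 0 ⇒ 4;  out={1}∪out(4)={1}
  fail(5) 'ab': from fail(4)=0 chase 'b': 0 ⇒ 2;  out=∅∪out(2)=∅
  fail(9) 'bc': from fail(2)=0 chase 'c': 0 ⇒ 1;  out=∅∪out(1)={0}
  fail(14) 'bb': from fail(2)=0 chase 'b': 0 ⇒ 2;  out=∅∪out(2)=∅
  fail(6) 'aba': from fail(5)=2 chase 'a': 2 ⇒ 3;  out=∅∪out(3)={1}
  fail(10) 'bcb': from fail(9)=1 chase 'b': 1→0 ⇒ 2;  out=∅∪out(2)=∅
  fail(15) 'bbc': from fail(14)=2 chase 'c': 2 ⇒ 9;  out={4}∪out(9)={0,4}
  fail(16) 'bba': from fail(14)=2 chase 'a': 2 ⇒ 3;  out=∅∪out(3)={1}
  fail(7) 'abab': from fail(6)=3 chase 'b': 3→4 ⇒ 5;  out=∅∪out(5)=∅
  fail(11) 'bcba': from fail(10)=2 chase 'a': 2 ⇒ 3;  out=∅∪out(3)={1}
  fail(17) 'bbaa': from fail(16)=3 chase 'a': 3→4→0 ⇒ 4;  out={5}∪out(4)={5}
  fail(18) 'bbcb': from fail(15)=9 chase 'b': 9 ⇒ 10;  out=∅∪out(10)=∅
  fail(8) 'ababa': from fail(7)=5 chase 'a': 5 ⇒ 6;  out={2}∪out(6)={1,2}
  fail(12) 'bcbaa': from fail(11)=3 chase 'a': 3→4→0 ⇒ 4;  out=∅∪out(4)=∅
  fail(19) 'bbcbc': from fail(18)=10 chase 'c': 10→2 ⇒ 9;  out=∅∪out(9)={0}
  fail(13) 'bcbaaa': from fail(12)=4 chase 'a': 4→0 ⇒ 4;  out={3}∪out(4)={3}
  fail(20) 'bbcbcb': from fail(19)=9 chase 'b': 9 ⇒ 10;  out={6}∪out(10)={6}

Run:
[0] read 'b'  n0⇒n2
[1] read 'b'  n2⇒n14
[2] read 'c'  n14⇒n15  ** P0@[2:2],P4@[0:2]
[3] read 'b'  n15⇒n18
[4] read 'c'  n18⇒n19  ** P0@[4:4]
[5] read 'b'  n19⇒n20  ** P6@[0:5]
[6] read 'b'  n20⇒n14 ·f
[7] read 'b'  n14⇒n14 ·f
[8] read 'a'  n14⇒n16  ** P1@[7:8]
[9] read 'b'  n16⇒n5 ·f
[10] read 'a'  n5⇒n6  ** P1@[9:10]
[11] read 'b'  n6⇒n7
[12] read 'a'  n7⇒n8  ** P1@[11:12],P2@[8:12]
[13] read 'a'  n8⇒n4 ·f
[14] read 'b'  n4⇒n5
[15] read 'b'  n5⇒n14 ·f
[16] read 'b'  n14⇒n14 ·f
[17] read 'c'  n14⇒n15  ** P0@[17:17],P4@[15:17]
[18] read 'b'  n15⇒n18
[19] read 'c'  n18⇒n19  ** P0@[19:19]
[20] read 'b'  n19⇒n20  ** P6@[15:20]
[21] read 'b'  n20⇒n14 ·f
[22] read 'a'  n14⇒n16  ** P1@[21:22]
[23] read 'a'  n16⇒n17  ** P5@[20:23]
[24] read 'a'  n17⇒n4 ·f
[25] read 'a'  n4⇒n4 ·f
[26] read 'b'  n4⇒n5
[27] read 'a'  n5⇒n6  ** P1@[26:27]
[28] read 'a'  n6⇒n4 ·f
[29] read 'c'  n4⇒n1 ·f  ** P0@[29:29]
[30] read 'a'  n1⇒n4 ·f
[31] read 'b'  n4⇒n5
[32] read 'c'  n5⇒n9 ·f  ** P0@[32:32]
[33] read 'b'  n9⇒n10
[34] read 'a'  n10⇒n11  ** P1@[33:34]
[35] read 'b'  n11⇒n5 ·f
[36] read 'a'  n5⇒n6  ** P1@[35:36]
[37] read 'b'  n6⇒n7
[38] read 'a'  n7⇒n8  ** P1@[37:38],P2@[34:38]
[39] read 'b'  n8⇒n7 ·f
[40] read 'b'  n7⇒n14 ·f
[41] read 'a'  n14⇒n16  ** P1@[40:41]
[42] read 'b'  n16⇒n5 ·f
[43] read 'b'  n5⇒n14 ·f
[44] read 'c'  n14⇒n15  ** P0@[44:44],P4@[42:44]
[45] read 'b'  n15⇒n18
[46] read 'a'  n18⇒n11 ·f  ** P1@[45:46]
[47] read 'b'  n11⇒n5 ·f
[48] read 'b'  n5⇒n14 ·f
[49] read 'b'  n14⇒n14 ·f
[50] read 'c'  n14⇒n15  ** P0@[50:50],P4@[48:50]

All matches (sorted): [[2,0],[2,4],[4,0],[5,6],[8,1],[10,1],[12,1],[12,2],[17,0],[17,4],[19,0],[20,6],[22,1],[23,5],[27,1],[29,0],[32,0],[34,1],[36,1],[38,1],[38,2],[41,1],[44,0],[44,4],[46,1],[50,0],[50,4]]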